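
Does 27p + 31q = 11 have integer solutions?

Step 1: Compute gcd(27, 31).
gcd(27, 31) = 1

Step 2: Check divisibility.
Does 1 divide 11? 11 = 1 x 11, so yes.

By the theorem on linear Diophantine equations, 27p + 31q = 11 has integer solutions if and only if gcd(27, 31) divides 11. Since 1 | 11, solutions exist.

Yes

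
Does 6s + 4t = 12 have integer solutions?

Step 1: Compute gcd(6, 4).
gcd(6, 4) = 2

Step 2: Check divisibility.
Does 2 divide 12? 12 = 2 x 6, so yes.

By the theorem on linear Diophantine equations, 6s + 4t = 12 has integer solutions if and only if gcd(6, 4) divides 12. Since 2 | 12, solutions exist.

Yes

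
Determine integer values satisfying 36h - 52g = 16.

Step 1: Check solvability.
gcd(36, 52) = 4
Since 4 divides 16, solutions exist.

Step 2: Apply extended Euclidean algorithm to find gcd.
We find integers such that 36*x0 + 52*y0 = 4

Step 3: Scale the particular solution.
Multiply by 16/4 = 4:
h = 12, g = 8

Step 4: Verify.
36*(12) - 52*(8) = 16 = 16 ✓

h = 12, g = 8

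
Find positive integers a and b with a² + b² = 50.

We need to find integers a, b > 0 such that a² + b² = 50.
Trying a = 1: b² = 50 - 1² = 50 - 1 = 49
b = 7
Check: 1² + 7² = 1 + 49 = 50 ✓

50 = 1² + 7²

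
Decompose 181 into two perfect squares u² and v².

We need to find integers u, v > 0 such that u² + v² = 181.
Trying u = 9: v² = 181 - 9² = 181 - 81 = 100
v = 10
Check: 9² + 10² = 81 + 100 = 181 ✓

181 = 9² + 10²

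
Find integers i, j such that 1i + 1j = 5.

Step 1: Check solvability.
gcd(1, 1) = 1
Since 1 divides 5, solutions exist.

Step 2: Apply extended Euclidean algorithm to find gcd.
We find integers such that 1*x0 + 1*y0 = 1

Step 3: Scale the particular solution.
Multiply by 5/1 = 5:
i = 0, j = 5

Step 4: Verify.
1*(0) + 1*(5) = 5 = 5 ✓

i = 0, j = 5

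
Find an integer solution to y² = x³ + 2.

Try small integer x values and check whether x³ + 2 is a perfect square.
x = -1: x³ + 2 = -1³ + 2 = -1 + 2 = 1
Is 1 a perfect square? 1² = 1 ✓
So (x, y) = (-1, -1) is a solution.

x = -1, y = -1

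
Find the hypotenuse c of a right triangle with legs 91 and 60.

c² = a² + b² = 91² + 60² = 8281 + 3600 = 11881
c = 109

109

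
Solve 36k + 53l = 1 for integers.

Step 1: Check solvability.
gcd(36, 53) = 1
Since 1 divides 1, solutions exist.

Step 2: Apply extended Euclidean algorithm to find gcd.
We find integers such that 36*x0 + 53*y0 = 1

Step 3: Scale the particular solution.
Multiply by 1/1 = 1:
k = -25, l = 17

Step 4: Verify.
36*(-25) + 53*(17) = 1 = 1 ✓

k = -25, l = 17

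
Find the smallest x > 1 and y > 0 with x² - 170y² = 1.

We seek the smallest positive integers (x, y) with x² - 170y² = 1, i.e., x² = 170y² + 1.
Try successive y values:
y = 1: x² = 170·1² + 1 = 171, not a perfect square
y = 2: x² = 170·2² + 1 = 681, not a perfect square
y = 3: x² = 170·3² + 1 = 1531, not a perfect square
... continuing the search (or via continued fractions) ...
y = 26: x² = 170·26² + 1 = 114921, x = 339 ✓

Verify: 339² - 170·26² = 114921 - 114920 = 1 ✓

x = 339, y = 26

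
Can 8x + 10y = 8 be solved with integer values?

Step 1: Compute gcd(8, 10).
gcd(8, 10) = 2

Step 2: Check divisibility.
Does 2 divide 8? 8 = 2 x 4, so yes.

By the theorem on linear Diophantine equations, 8x + 10y = 8 has integer solutions if and only if gcd(8, 10) divides 8. Since 2 | 8, solutions exist.

Yes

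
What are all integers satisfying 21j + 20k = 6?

Step 1: Compute gcd(21, 20) = 1.
Since 1 divides 6, solutions exist.

Step 2: Find a particular solution using extended Euclidean algorithm.
We get j₀ = 6, k₀ = -6.
Check: 21*6 + 20*-6 = 6 = 6 ✓

Step 3: Write the general solution.
j = 6 + (20/1)t = 6 + 20t
k = -6 - (21/1)t = -6 - 21t
for any integer t.

j = 6 + 20t, k = -6 - 21t for integer t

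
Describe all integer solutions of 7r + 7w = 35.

Step 1: Compute gcd(7, 7) = 7.
Since 7 divides 35, solutions exist.

Step 2: Find a particular solution using extended Euclidean algorithm.
We get r₀ = 0, w₀ = 5.
Check: 7*0 + 7*5 = 35 = 35 ✓

Step 3: Write the general solution.
r = 0 + (7/7)t = 0 + 1t
w = 5 - (7/7)t = 5 - 1t
for any integer t.

r = 0 + 1t, w = 5 - 1t for integer t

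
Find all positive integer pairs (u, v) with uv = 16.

The positive divisors of 16 are: 1, 2, 4, 8, 16.
Each divisor d gives the pair (d, 16/d):
(1, 16), (2, 8), (4, 4), (8, 2), (16, 1)

(1, 16), (2, 8), (4, 4), (8, 2), (16, 1)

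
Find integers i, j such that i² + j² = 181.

We need to find integers i, j > 0 such that i² + j² = 181.
Trying i = 9: j² = 181 - 9² = 181 - 81 = 100
j = 10
Check: 9² + 10² = 81 + 100 = 181 ✓

181 = 9² + 10²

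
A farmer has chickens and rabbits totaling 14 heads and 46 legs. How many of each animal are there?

Let c = chickens, r = rabbits.
Heads: c + r = 14
Legs: 2c + 4r = 46
From the first equation, c = 14 - r. Substitute:
2(14 - r) + 4r = 46
28 + 2r = 46
r = (46 - 28)/2 = 9
c = 14 - 9 = 5

Chickens: 5, Rabbits: 9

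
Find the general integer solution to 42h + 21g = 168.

Step 1: Compute gcd(42, 21) = 21.
Since 21 divides 168, solutions exist.

Step 2: Find a particular solution using extended Euclidean algorithm.
We get h₀ = 0, g₀ = 8.
Check: 42*0 + 21*8 = 168 = 168 ✓

Step 3: Write the general solution.
h = 0 + (21/21)t = 0 + 1t
g = 8 - (42/21)t = 8 - 2t
for any integer t.

h = 0 + 1t, g = 8 - 2t for integer t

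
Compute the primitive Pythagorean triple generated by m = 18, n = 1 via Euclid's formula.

a = m² - n² = 324 - 1 = 323
b = 2mn = 2·18·1 = 36
c = m² + n² = 324 + 1 = 325
Verify: 323² + 36² = 104329 + 1296 = 105625 = 325² ✓

(323, 36, 325)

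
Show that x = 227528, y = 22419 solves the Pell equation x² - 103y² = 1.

Compute x² = 227528² = 51768990784
Compute 103y² = 103·22419² = 103·502611561 = 51768990783
x² - 103y² = 51768990784 - 51768990783 = 1
Since this equals 1, (227528, 22419) is a solution.

Yes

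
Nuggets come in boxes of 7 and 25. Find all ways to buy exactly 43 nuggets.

We need non-negative integers (x, y) with 7x + 25y = 43.
For each x in 0..6, check if 43 - 7x is a non-negative multiple of 25.
No x yields an integer y ≥ 0.

No solution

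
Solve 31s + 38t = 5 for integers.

Step 1: Check solvability.
gcd(31, 38) = 1
Since 1 divides 5, solutions exist.

Step 2: Apply extended Euclidean algorithm to find gcd.
We find integers such that 31*x0 + 38*y0 = 1

Step 3: Scale the particular solution.
Multiply by 5/1 = 5:
s = -55, t = 45

Step 4: Verify.
31*(-55) + 38*(45) = 5 = 5 ✓

s = -55, t = 45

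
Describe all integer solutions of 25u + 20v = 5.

Step 1: Compute gcd(25, 20) = 5.
Since 5 divides 5, solutions exist.

Step 2: Find a particular solution using extended Euclidean algorithm.
We get u₀ = 1, v₀ = -1.
Check: 25*1 + 20*-1 = 5 = 5 ✓

Step 3: Write the general solution.
u = 1 + (20/5)t = 1 + 4t
v = -1 - (25/5)t = -1 - 5t
for any integer t.

u = 1 + 4t, v = -1 - 5t for integer t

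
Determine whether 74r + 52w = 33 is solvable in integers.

Step 1: Compute gcd(74, 52).
gcd(74, 52) = 2

Step 2: Check divisibility.
Does 2 divide 33? 33 = 2 x 16 + 1, so no.

By the theorem on linear Diophantine equations, 74r + 52w = 33 has integer solutions if and only if gcd(74, 52) divides 33. Since 2 does not divide 33, no solutions exist.

No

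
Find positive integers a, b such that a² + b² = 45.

Search for a with 45 - a² a perfect square.
a = 3: 45 - 3² = 45 - 9 = 36 = 6² ✓
So a = 3, b = 6.

a = 3, b = 6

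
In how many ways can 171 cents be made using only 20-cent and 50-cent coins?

We need non-negative integers (x, y) with 20x + 50y = 171.
For each x from 0 to 8, check if (171 - 20x) is a non-negative multiple of 50.
Solutions (x, y): none
Count: 0

0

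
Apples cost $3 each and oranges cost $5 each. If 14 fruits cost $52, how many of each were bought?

Let a = apples, o = oranges.
a + o = 14
3a + 5o = 52
Substitute o = 14 - a:
3a + 5(14 - a) = 52
(3 - 5)a = 52 - 70
-2a = -18
a = 9, o = 14 - 9 = 5

Apples: 9, Oranges: 5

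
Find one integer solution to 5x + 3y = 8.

Step 1: Check solvability.
gcd(5, 3) = 1
Since 1 divides 8, solutions exist.

Step 2: Apply extended Euclidean algorithm to find gcd.
We find integers such that 5*x0 + 3*y0 = 1

Step 3: Scale the particular solution.
Multiply by 8/1 = 8:
x = -8, y = 16

Step 4: Verify.
5*(-8) + 3*(16) = 8 = 8 ✓

x = -8, y = 16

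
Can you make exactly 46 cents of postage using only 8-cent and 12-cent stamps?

We need non-negative x, y with 8x + 12y = 46.
gcd(8, 12) = 4, and 4 does not divide 46.
No integer solutions exist, so certainly no non-negative ones.

No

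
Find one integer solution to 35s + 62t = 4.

Step 1: Check solvability.
gcd(35, 62) = 1
Since 1 divides 4, solutions exist.

Step 2: Apply extended Euclidean algorithm to find gcd.
We find integers such that 35*x0 + 62*y0 = 1

Step 3: Scale the particular solution.
Multiply by 4/1 = 4:
s = -92, t = 52

Step 4: Verify.
35*(-92) + 62*(52) = 4 = 4 ✓

s = -92, t = 52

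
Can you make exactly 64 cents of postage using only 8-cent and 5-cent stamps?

We need non-negative x, y with 8x + 5y = 64.
gcd(8, 5) = 1 divides 64, so integer solutions exist.
Search for a non-negative one: x = 3 gives 5y = 64 - 24 = 40, so y = 8.
Check: 8·3 + 5·8 = 64 ✓

Yes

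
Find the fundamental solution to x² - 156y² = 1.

We seek the smallest positive integers (x, y) with x² - 156y² = 1, i.e., x² = 156y² + 1.
Try successive y values:
y = 1: x² = 156·1² + 1 = 157, not a perfect square
y = 2: x² = 156·2² + 1 = 625, x = 25 ✓

Verify: 25² - 156·2² = 625 - 624 = 1 ✓

x = 25, y = 2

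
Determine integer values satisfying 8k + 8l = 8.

Step 1: Check solvability.
gcd(8, 8) = 8
Since 8 divides 8, solutions exist.

Step 2: Apply extended Euclidean algorithm to find gcd.
We find integers such that 8*x0 + 8*y0 = 8

Step 3: Scale the particular solution.
Multiply by 8/8 = 1:
k = 0, l = 1

Step 4: Verify.
8*(0) + 8*(1) = 8 = 8 ✓

k = 0, l = 1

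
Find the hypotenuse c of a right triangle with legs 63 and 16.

c² = a² + b² = 63² + 16² = 3969 + 256 = 4225
c = sqrt(4225) = 65

65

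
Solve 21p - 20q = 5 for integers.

Step 1: Check solvability.
gcd(21, 20) = 1
Since 1 divides 5, solutions exist.

Step 2: Apply extended Euclidean algorithm to find gcd.
We find integers such that 21*x0 + 20*y0 = 1

Step 3: Scale the particular solution.
Multiply by 5/1 = 5:
p = 5, q = 5

Step 4: Verify.
21*(5) - 20*(5) = 5 = 5 ✓

p = 5, q = 5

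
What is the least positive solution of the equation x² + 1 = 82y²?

We need x² = 82y² - 1. Try successive y:
y = 1: x² = 82·1² - 1 = 81 = 9² ✓
Check: 9² - 82·1² = 81 - 82 = -1 ✓

x = 9, y = 1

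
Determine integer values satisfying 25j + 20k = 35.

Step 1: Check solvability.
gcd(25, 20) = 5
Since 5 divides 35, solutions exist.

Step 2: Apply extended Euclidean algorithm to find gcd.
We find integers such that 25*x0 + 20*y0 = 5

Step 3: Scale the particular solution.
Multiply by 35/5 = 7:
j = 7, k = -7

Step 4: Verify.
25*(7) + 20*(-7) = 35 = 35 ✓

j = 7, k = -7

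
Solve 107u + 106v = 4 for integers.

Step 1: Check solvability.
gcd(107, 106) = 1
Since 1 divides 4, solutions exist.

Step 2: Apply extended Euclidean algorithm to find gcd.
We find integers such that 107*x0 + 106*y0 = 1

Step 3: Scale the particular solution.
Multiply by 4/1 = 4:
u = 4, v = -4

Step 4: Verify.
107*(4) + 106*(-4) = 4 = 4 ✓

u = 4, v = -4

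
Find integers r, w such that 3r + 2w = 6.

Step 1: Check solvability.
gcd(3, 2) = 1
Since 1 divides 6, solutions exist.

Step 2: Apply extended Euclidean algorithm to find gcd.
We find integers such that 3*x0 + 2*y0 = 1

Step 3: Scale the particular solution.
Multiply by 6/1 = 6:
r = 6, w = -6

Step 4: Verify.
3*(6) + 2*(-6) = 6 = 6 ✓

r = 6, w = -6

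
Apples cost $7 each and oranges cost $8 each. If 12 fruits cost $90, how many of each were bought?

Let a = apples, o = oranges.
a + o = 12
7a + 8o = 90
Substitute o = 12 - a:
7a + 8(12 - a) = 90
(7 - 8)a = 90 - 96
-1a = -6
a = 6, o = 12 - 6 = 6

Apples: 6, Oranges: 6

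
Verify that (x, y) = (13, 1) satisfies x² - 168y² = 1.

Compute x² = 13² = 169
Compute 168y² = 168·1² = 168·1 = 168
x² - 168y² = 169 - 168 = 1
Since this equals 1, (13, 1) is a solution.

Yes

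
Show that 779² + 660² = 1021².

Compute a² + b² = 779² + 660² = 606841 + 435600 = 1042441
Compute c² = 1021² = 1042441
Since 1042441 = 1042441, confirmed.

Yes, it is a Pythagorean triple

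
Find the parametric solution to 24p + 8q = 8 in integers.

Step 1: Compute gcd(24, 8) = 8.
Since 8 divides 8, solutions exist.

Step 2: Find a particular solution using extended Euclidean algorithm.
We get p₀ = 0, q₀ = 1.
Check: 24*0 + 8*1 = 8 = 8 ✓

Step 3: Write the general solution.
p = 0 + (8/8)t = 0 + 1t
q = 1 - (24/8)t = 1 - 3t
for any integer t.

p = 0 + 1t, q = 1 - 3t for integer t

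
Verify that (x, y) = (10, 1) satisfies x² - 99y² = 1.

Compute x² = 10² = 100
Compute 99y² = 99·1² = 99·1 = 99
x² - 99y² = 100 - 99 = 1
Since this equals 1, (10, 1) is a solution.

Yes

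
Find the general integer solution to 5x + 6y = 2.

Step 1: Compute gcd(5, 6) = 1.
Since 1 divides 2, solutions exist.

Step 2: Find a particular solution using extended Euclidean algorithm.
We get x₀ = -2, y₀ = 2.
Check: 5*-2 + 6*2 = 2 = 2 ✓

Step 3: Write the general solution.
x = -2 + (6/1)t = -2 + 6t
y = 2 - (5/1)t = 2 - 5t
for any integer t.

x = -2 + 6t, y = 2 - 5t for integer t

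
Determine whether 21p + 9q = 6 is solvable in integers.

Step 1: Compute gcd(21, 9).
gcd(21, 9) = 3

Step 2: Check divisibility.
Does 3 divide 6? 6 = 3 x 2, so yes.

By the theorem on linear Diophantine equations, 21p + 9q = 6 has integer solutions if and only if gcd(21, 9) divides 6. Since 3 | 6, solutions exist.

Yes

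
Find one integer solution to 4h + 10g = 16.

Step 1: Check solvability.
gcd(4, 10) = 2
Since 2 divides 16, solutions exist.

Step 2: Apply extended Euclidean algorithm to find gcd.
We find integers such that 4*x0 + 10*y0 = 2

Step 3: Scale the particular solution.
Multiply by 16/2 = 8:
h = -16, g = 8

Step 4: Verify.
4*(-16) + 10*(8) = 16 = 16 ✓

h = -16, g = 8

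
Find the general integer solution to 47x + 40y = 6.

Step 1: Compute gcd(47, 40) = 1.
Since 1 divides 6, solutions exist.

Step 2: Find a particular solution using extended Euclidean algorithm.
We get x₀ = -102, y₀ = 120.
Check: 47*-102 + 40*120 = 6 = 6 ✓

Step 3: Write the general solution.
x = -102 + (40/1)t = -102 + 40t
y = 120 - (47/1)t = 120 - 47t
for any integer t.

x = -102 + 40t, y = 120 - 47t for integer t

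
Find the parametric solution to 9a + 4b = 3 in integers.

Step 1: Compute gcd(9, 4) = 1.
Since 1 divides 3, solutions exist.

Step 2: Find a particular solution using extended Euclidean algorithm.
We get a₀ = 3, b₀ = -6.
Check: 9*3 + 4*-6 = 3 = 3 ✓

Step 3: Write the general solution.
a = 3 + (4/1)t = 3 + 4t
b = -6 - (9/1)t = -6 - 9t
for any integer t.

a = 3 + 4t, b = -6 - 9t for integer t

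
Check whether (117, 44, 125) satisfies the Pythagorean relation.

Compute a² + b²:
117² + 44² = 13689 + 1936 = 15625
Compute c²:
125² = 15625
Since 15625 = 15625, it is a Pythagorean triple.

Yes, it is a Pythagorean triple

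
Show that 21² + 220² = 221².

Compute a² + b² = 21² + 220² = 441 + 48400 = 48841
Compute c² = 221² = 48841
Since 48841 = 48841, confirmed.

Yes, it is a Pythagorean triple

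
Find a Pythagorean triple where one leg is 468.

We need the other leg and hypotenuse such that 468² + x² = c².
Take x = 595, c = 757: 468² + 595² = 219024 + 354025 = 573049 = 757² ✓
Triple: (595, 468, 757)

(595, 468, 757)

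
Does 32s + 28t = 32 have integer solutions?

Step 1: Compute gcd(32, 28).
gcd(32, 28) = 4

Step 2: Check divisibility.
Does 4 divide 32? 32 = 4 x 8, so yes.

By the theorem on linear Diophantine equations, 32s + 28t = 32 has integer solutions if and only if gcd(32, 28) divides 32. Since 4 | 32, solutions exist.

Yes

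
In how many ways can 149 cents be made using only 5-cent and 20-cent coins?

We need non-negative integers (x, y) with 5x + 20y = 149.
For each x from 0 to 29, check if (149 - 5x) is a non-negative multiple of 20.
Solutions (x, y): none
Count: 0

0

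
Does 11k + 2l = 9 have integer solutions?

Step 1: Compute gcd(11, 2).
gcd(11, 2) = 1

Step 2: Check divisibility.
Does 1 divide 9? 9 = 1 x 9, so yes.

By the theorem on linear Diophantine equations, 11k + 2l = 9 has integer solutions if and only if gcd(11, 2) divides 9. Since 1 | 9, solutions exist.

Yes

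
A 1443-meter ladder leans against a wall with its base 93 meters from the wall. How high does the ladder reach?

The ladder, wall, and ground form a right triangle with hypotenuse 1443 and one leg 93.
By the Pythagorean theorem: h² = 1443² - 93² = 2082249 - 8649 = 2073600
h = √2073600 = 1440 meters

1440 meters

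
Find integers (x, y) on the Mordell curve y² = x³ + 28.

Try small integer x values and check whether x³ + 28 is a perfect square.
x = -3: x³ + 28 = -3³ + 28 = -27 + 28 = 1
Is 1 a perfect square? 1² = 1 ✓
So (x, y) = (-3, 1) is a solution.

x = -3, y = 1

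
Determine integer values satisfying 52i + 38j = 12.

Step 1: Check solvability.
gcd(52, 38) = 2
Since 2 divides 12, solutions exist.

Step 2: Apply extended Euclidean algorithm to find gcd.
We find integers such that 52*x0 + 38*y0 = 2

Step 3: Scale the particular solution.
Multiply by 12/2 = 6:
i = -48, j = 66

Step 4: Verify.
52*(-48) + 38*(66) = 12 = 12 ✓

i = -48, j = 66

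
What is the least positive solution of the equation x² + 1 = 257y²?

We need x² = 257y² - 1. Try successive y:
y = 1: x² = 257·1² - 1 = 256 = 16² ✓
Check: 16² - 257·1² = 256 - 257 = -1 ✓

x = 16, y = 1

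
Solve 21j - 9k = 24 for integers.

Step 1: Check solvability.
gcd(21, 9) = 3
Since 3 divides 24, solutions exist.

Step 2: Apply extended Euclidean algorithm to find gcd.
We find integers such that 21*x0 + 9*y0 = 3

Step 3: Scale the particular solution.
Multiply by 24/3 = 8:
j = 8, k = 16

Step 4: Verify.
21*(8) - 9*(16) = 24 = 24 ✓

j = 8, k = 16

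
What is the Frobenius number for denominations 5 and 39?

For two coprime denominations a and b, the Frobenius number (largest value not representable as a non-negative combination) is ab - a - b.
Here gcd(5, 39) = 1, so they are coprime.
F(5, 39) = 5·39 - 5 - 39 = 195 - 44 = 151

151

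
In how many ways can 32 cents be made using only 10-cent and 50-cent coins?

We need non-negative integers (x, y) with 10x + 50y = 32.
For each x from 0 to 3, check if (32 - 10x) is a non-negative multiple of 50.
Solutions (x, y): none
Count: 0

0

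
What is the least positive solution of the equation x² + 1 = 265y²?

We need x² = 265y² - 1. Try successive y:
y = 1: x² = 265·1² - 1 = 264, not a perfect square
y = 2: x² = 265·2² - 1 = 1059, not a perfect square
y = 3: x² = 265·3² - 1 = 2384, not a perfect square
...
y = 373: x² = 265·373² - 1 = 36869184 = 6072² ✓
Check: 6072² - 265·373² = 36869184 - 36869185 = -1 ✓

x = 6072, y = 373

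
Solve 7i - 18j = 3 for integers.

Step 1: Check solvability.
gcd(7, 18) = 1
Since 1 divides 3, solutions exist.

Step 2: Apply extended Euclidean algorithm to find gcd.
We find integers such that 7*x0 + 18*y0 = 1

Step 3: Scale the particular solution.
Multiply by 3/1 = 3:
i = -15, j = -6

Step 4: Verify.
7*(-15) - 18*(-6) = 3 = 3 ✓

i = -15, j = -6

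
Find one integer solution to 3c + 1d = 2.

Step 1: Check solvability.
gcd(3, 1) = 1
Since 1 divides 2, solutions exist.

Step 2: Apply extended Euclidean algorithm to find gcd.
We find integers such that 3*x0 + 1*y0 = 1

Step 3: Scale the particular solution.
Multiply by 2/1 = 2:
c = 0, d = 2

Step 4: Verify.
3*(0) + 1*(2) = 2 = 2 ✓

c = 0, d = 2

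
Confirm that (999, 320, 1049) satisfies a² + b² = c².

Compute a² + b² = 999² + 320² = 998001 + 102400 = 1100401
Compute c² = 1049² = 1100401
Since 1100401 = 1100401, confirmed.

Yes, it is a Pythagorean triple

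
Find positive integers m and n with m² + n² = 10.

We need to find integers m, n > 0 such that m² + n² = 10.
Trying m = 1: n² = 10 - 1² = 10 - 1 = 9
n = 3
Check: 1² + 3² = 1 + 9 = 10 ✓

10 = 1² + 3²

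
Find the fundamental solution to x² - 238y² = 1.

We seek the smallest positive integers (x, y) with x² - 238y² = 1, i.e., x² = 238y² + 1.
Try successive y values:
y = 1: x² = 238·1² + 1 = 239, not a perfect square
y = 2: x² = 238·2² + 1 = 953, not a perfect square
y = 3: x² = 238·3² + 1 = 2143, not a perfect square
... continuing the search (or via continued fractions) ...
y = 756: x² = 238·756² + 1 = 136025569, x = 11663 ✓

Verify: 11663² - 238·756² = 136025569 - 136025568 = 1 ✓

x = 11663, y = 756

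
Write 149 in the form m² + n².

We need to find integers m, n > 0 such that m² + n² = 149.
Trying m = 7: n² = 149 - 7² = 149 - 49 = 100
n = 10
Check: 7² + 10² = 49 + 100 = 149 ✓

149 = 7² + 10²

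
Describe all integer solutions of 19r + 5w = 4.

Step 1: Compute gcd(19, 5) = 1.
Since 1 divides 4, solutions exist.

Step 2: Find a particular solution using extended Euclidean algorithm.
We get r₀ = -4, w₀ = 16.
Check: 19*-4 + 5*16 = 4 = 4 ✓

Step 3: Write the general solution.
r = -4 + (5/1)t = -4 + 5t
w = 16 - (19/1)t = 16 - 19t
for any integer t.

r = -4 + 5t, w = 16 - 19t for integer t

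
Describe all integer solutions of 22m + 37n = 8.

Step 1: Compute gcd(22, 37) = 1.
Since 1 divides 8, solutions exist.

Step 2: Find a particular solution using extended Euclidean algorithm.
We get m₀ = -40, n₀ = 24.
Check: 22*-40 + 37*24 = 8 = 8 ✓

Step 3: Write the general solution.
m = -40 + (37/1)t = -40 + 37t
n = 24 - (22/1)t = 24 - 22t
for any integer t.

m = -40 + 37t, n = 24 - 22t for integer t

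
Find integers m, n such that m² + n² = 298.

We need to find integers m, n > 0 such that m² + n² = 298.
Trying m = 3: n² = 298 - 3² = 298 - 9 = 289
n = 17
Check: 3² + 17² = 9 + 289 = 298 ✓

298 = 3² + 17²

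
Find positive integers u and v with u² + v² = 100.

We need to find integers u, v > 0 such that u² + v² = 100.
Trying u = 6: v² = 100 - 6² = 100 - 36 = 64
v = 8
Check: 6² + 8² = 36 + 64 = 100 ✓

100 = 6² + 8²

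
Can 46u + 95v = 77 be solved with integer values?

Step 1: Compute gcd(46, 95).
gcd(46, 95) = 1

Step 2: Check divisibility.
Does 1 divide 77? 77 = 1 x 77, so yes.

By the theorem on linear Diophantine equations, 46u + 95v = 77 has integer solutions if and only if gcd(46, 95) divides 77. Since 1 | 77, solutions exist.

Yes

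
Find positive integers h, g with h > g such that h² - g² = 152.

Factor: h² - g² = (h+g)(h-g) = 152.
We need two factors of 152 with the same parity.
Use h+g = 76 and h-g = 2 (product 76·2 = 152).
Adding: 2h = 78, so h = 39.
Subtracting: 2g = 74, so g = 37.
Check: 39² - 37² = 1521 - 1369 = 152 ✓

h = 39, g = 37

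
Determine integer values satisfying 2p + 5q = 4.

Step 1: Check solvability.
gcd(2, 5) = 1
Since 1 divides 4, solutions exist.

Step 2: Apply extended Euclidean algorithm to find gcd.
We find integers such that 2*x0 + 5*y0 = 1

Step 3: Scale the particular solution.
Multiply by 4/1 = 4:
p = -8, q = 4

Step 4: Verify.
2*(-8) + 5*(4) = 4 = 4 ✓

p = -8, q = 4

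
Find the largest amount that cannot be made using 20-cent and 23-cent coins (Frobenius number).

For two coprime denominations a and b, the Frobenius number (largest value not representable as a non-negative combination) is ab - a - b.
Here gcd(20, 23) = 1, so they are coprime.
F(20, 23) = 20·23 - 20 - 23 = 460 - 43 = 417

417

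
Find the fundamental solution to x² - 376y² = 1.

We seek the smallest positive integers (x, y) with x² - 376y² = 1, i.e., x² = 376y² + 1.
Try successive y values:
y = 1: x² = 376·1² + 1 = 377, not a perfect square
y = 2: x² = 376·2² + 1 = 1505, not a perfect square
y = 3: x² = 376·3² + 1 = 3385, not a perfect square
... continuing the search (or via continued fractions) ...
y = 110532: x² = 376·110532² + 1 = 4593713457025, x = 2143295 ✓

Verify: 2143295² - 376·110532² = 4593713457025 - 4593713457024 = 1 ✓

x = 2143295, y = 110532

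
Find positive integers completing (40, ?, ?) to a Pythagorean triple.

We need the other leg and hypotenuse such that 40² + x² = c².
Take x = 75, c = 85: 40² + 75² = 1600 + 5625 = 7225 = 85² ✓
Triple: (75, 40, 85)

(75, 40, 85)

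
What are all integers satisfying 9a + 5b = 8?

Step 1: Compute gcd(9, 5) = 1.
Since 1 divides 8, solutions exist.

Step 2: Find a particular solution using extended Euclidean algorithm.
We get a₀ = -8, b₀ = 16.
Check: 9*-8 + 5*16 = 8 = 8 ✓

Step 3: Write the general solution.
a = -8 + (5/1)t = -8 + 5t
b = 16 - (9/1)t = 16 - 9t
for any integer t.

a = -8 + 5t, b = 16 - 9t for integer t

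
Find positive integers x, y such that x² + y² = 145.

Search for x with 145 - x² a perfect square.
x = 1: 145 - 1² = 145 - 1 = 144 = 12² ✓
So x = 1, y = 12.

x = 1, y = 12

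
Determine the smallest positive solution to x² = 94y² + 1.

We seek the smallest positive integers (x, y) with x² - 94y² = 1, i.e., x² = 94y² + 1.
Try successive y values:
y = 1: x² = 94·1² + 1 = 95, not a perfect square
y = 2: x² = 94·2² + 1 = 377, not a perfect square
y = 3: x² = 94·3² + 1 = 847, not a perfect square
... continuing the search (or via continued fractions) ...
y = 221064: x² = 94·221064² + 1 = 4593713457025, x = 2143295 ✓

Verify: 2143295² - 94·221064² = 4593713457025 - 4593713457024 = 1 ✓

x = 2143295, y = 221064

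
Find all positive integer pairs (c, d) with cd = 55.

The positive divisors of 55 are: 1, 5, 11, 55.
Each divisor d gives the pair (d, 55/d):
(1, 55), (5, 11), (11, 5), (55, 1)

(1, 55), (5, 11), (11, 5), (55, 1)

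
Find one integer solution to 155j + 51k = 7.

Step 1: Check solvability.
gcd(155, 51) = 1
Since 1 divides 7, solutions exist.

Step 2: Apply extended Euclidean algorithm to find gcd.
We find integers such that 155*x0 + 51*y0 = 1

Step 3: Scale the particular solution.
Multiply by 7/1 = 7:
j = -175, k = 532

Step 4: Verify.
155*(-175) + 51*(532) = 7 = 7 ✓

j = -175, k = 532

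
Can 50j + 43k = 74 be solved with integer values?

Step 1: Compute gcd(50, 43).
gcd(50, 43) = 1

Step 2: Check divisibility.
Does 1 divide 74? 74 = 1 x 74, so yes.

By the theorem on linear Diophantine equations, 50j + 43k = 74 has integer solutions if and only if gcd(50, 43) divides 74. Since 1 | 74, solutions exist.

Yes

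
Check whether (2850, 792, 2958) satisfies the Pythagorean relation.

Compute a² + b²:
2850² + 792² = 8122500 + 627264 = 8749764
Compute c²:
2958² = 8749764
Since 8749764 = 8749764, it is a Pythagorean triple.

Yes, it is a Pythagorean triple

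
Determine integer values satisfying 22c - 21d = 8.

Step 1: Check solvability.
gcd(22, 21) = 1
Since 1 divides 8, solutions exist.

Step 2: Apply extended Euclidean algorithm to find gcd.
We find integers such that 22*x0 + 21*y0 = 1

Step 3: Scale the particular solution.
Multiply by 8/1 = 8:
c = 8, d = 8

Step 4: Verify.
22*(8) - 21*(8) = 8 = 8 ✓

c = 8, d = 8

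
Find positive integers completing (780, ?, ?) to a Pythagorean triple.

We need the other leg and hypotenuse such that 780² + x² = c².
Take x = 731, c = 1069: 780² + 731² = 608400 + 534361 = 1142761 = 1069² ✓
Triple: (731, 780, 1069)

(731, 780, 1069)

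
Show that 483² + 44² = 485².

Compute a² + b²:
483² + 44² = 233289 + 1936 = 235225
Compute c²:
485² = 235225
Since 235225 = 235225, it is a Pythagorean triple.

Yes, it is a Pythagorean triple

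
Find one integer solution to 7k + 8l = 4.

Step 1: Check solvability.
gcd(7, 8) = 1
Since 1 divides 4, solutions exist.

Step 2: Apply extended Euclidean algorithm to find gcd.
We find integers such that 7*x0 + 8*y0 = 1

Step 3: Scale the particular solution.
Multiply by 4/1 = 4:
k = -4, l = 4

Step 4: Verify.
7*(-4) + 8*(4) = 4 = 4 ✓

k = -4, l = 4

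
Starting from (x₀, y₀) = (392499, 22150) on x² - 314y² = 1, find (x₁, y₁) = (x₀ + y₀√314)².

Solutions to x² - Dy² = 1 are generated by powers of (x₀ + y₀√D).
The next solution satisfies x₁ + y₁√314 = (x₀ + y₀√314)², giving:
x₁ = x₀² + 314y₀² = 392499² + 314·22150² = 154055465001 + 154055465000 = 308110930001
y₁ = 2x₀y₀ = 2·392499·22150 = 17387705700

Verify: 308110930001² - 314·17387705700² = 94932345186081121860001 - 94932345186081121860000 = 1 ✓

x = 308110930001, y = 17387705700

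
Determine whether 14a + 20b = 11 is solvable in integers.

Step 1: Compute gcd(14, 20).
gcd(14, 20) = 2

Step 2: Check divisibility.
Does 2 divide 11? 11 = 2 x 5 + 1, so no.

By the theorem on linear Diophantine equations, 14a + 20b = 11 has integer solutions if and only if gcd(14, 20) divides 11. Since 2 does not divide 11, no solutions exist.

No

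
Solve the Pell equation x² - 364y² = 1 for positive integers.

We seek the smallest positive integers (x, y) with x² - 364y² = 1, i.e., x² = 364y² + 1.
Try successive y values:
y = 1: x² = 364·1² + 1 = 365, not a perfect square
y = 2: x² = 364·2² + 1 = 1457, not a perfect square
y = 3: x² = 364·3² + 1 = 3277, not a perfect square
... continuing the search (or via continued fractions) ...
y = 259710: x² = 364·259710² + 1 = 24551539412401, x = 4954951 ✓

Verify: 4954951² - 364·259710² = 24551539412401 - 24551539412400 = 1 ✓

x = 4954951, y = 259710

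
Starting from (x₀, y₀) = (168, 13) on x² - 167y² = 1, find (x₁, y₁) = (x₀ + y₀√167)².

Solutions to x² - Dy² = 1 are generated by powers of (x₀ + y₀√D).
The next solution satisfies x₁ + y₁√167 = (x₀ + y₀√167)², giving:
x₁ = x₀² + 167y₀² = 168² + 167·13² = 28224 + 28223 = 56447
y₁ = 2x₀y₀ = 2·168·13 = 4368

Verify: 56447² - 167·4368² = 3186263809 - 3186263808 = 1 ✓

x = 56447, y = 4368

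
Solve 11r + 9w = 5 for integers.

Step 1: Check solvability.
gcd(11, 9) = 1
Since 1 divides 5, solutions exist.

Step 2: Apply extended Euclidean algorithm to find gcd.
We find integers such that 11*x0 + 9*y0 = 1

Step 3: Scale the particular solution.
Multiply by 5/1 = 5:
r = -20, w = 25

Step 4: Verify.
11*(-20) + 9*(25) = 5 = 5 ✓

r = -20, w = 25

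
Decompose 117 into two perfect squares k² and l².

We need to find integers k, l > 0 such that k² + l² = 117.
Trying k = 6: l² = 117 - 6² = 117 - 36 = 81
l = 9
Check: 6² + 9² = 36 + 81 = 117 ✓

117 = 6² + 9²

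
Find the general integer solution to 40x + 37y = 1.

Step 1: Compute gcd(40, 37) = 1.
Since 1 divides 1, solutions exist.

Step 2: Find a particular solution using extended Euclidean algorithm.
We get x₀ = -12, y₀ = 13.
Check: 40*-12 + 37*13 = 1 = 1 ✓

Step 3: Write the general solution.
x = -12 + (37/1)t = -12 + 37t
y = 13 - (40/1)t = 13 - 40t
for any integer t.

x = -12 + 37t, y = 13 - 40t for integer t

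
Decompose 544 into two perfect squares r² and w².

We need to find integers r, w > 0 such that r² + w² = 544.
Trying r = 12: w² = 544 - 12² = 544 - 144 = 400
w = 20
Check: 12² + 20² = 144 + 400 = 544 ✓

544 = 12² + 20²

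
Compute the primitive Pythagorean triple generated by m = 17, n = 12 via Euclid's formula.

a = m² - n² = 17² - 12² = 289 - 144 = 145
b = 2mn = 2·17·12 = 408
c = m² + n² = 289 + 144 = 433
Verify: 145² + 408² = 21025 + 166464 = 187489 = 433² ✓

(145, 408, 433)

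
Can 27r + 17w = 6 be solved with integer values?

Step 1: Compute gcd(27, 17).
gcd(27, 17) = 1

Step 2: Check divisibility.
Does 1 divide 6? 6 = 1 x 6, so yes.

By the theorem on linear Diophantine equations, 27r + 17w = 6 has integer solutions if and only if gcd(27, 17) divides 6. Since 1 | 6, solutions exist.

Yes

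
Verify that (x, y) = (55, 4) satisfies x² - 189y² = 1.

Compute x² = 55² = 3025
Compute 189y² = 189·4² = 189·16 = 3024
x² - 189y² = 3025 - 3024 = 1
Since this equals 1, (55, 4) is a solution.

Yes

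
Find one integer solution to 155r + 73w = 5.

Step 1: Check solvability.
gcd(155, 73) = 1
Since 1 divides 5, solutions exist.

Step 2: Apply extended Euclidean algorithm to find gcd.
We find integers such that 155*x0 + 73*y0 = 1

Step 3: Scale the particular solution.
Multiply by 5/1 = 5:
r = -40, w = 85

Step 4: Verify.
155*(-40) + 73*(85) = 5 = 5 ✓

r = -40, w = 85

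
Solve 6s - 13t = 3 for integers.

Step 1: Check solvability.
gcd(6, 13) = 1
Since 1 divides 3, solutions exist.

Step 2: Apply extended Euclidean algorithm to find gcd.
We find integers such that 6*x0 + 13*y0 = 1

Step 3: Scale the particular solution.
Multiply by 3/1 = 3:
s = -6, t = -3

Step 4: Verify.
6*(-6) - 13*(-3) = 3 = 3 ✓

s = -6, t = -3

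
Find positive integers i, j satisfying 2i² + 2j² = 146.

Try small values of i and check whether (146 - 2i²)/2 is a perfect square.
i = 8: 2·8² = 128, so 2j² = 146 - 128 = 18, giving j² = 9, j = 3.
Check: 2·8² + 2·3² = 128 + 18 = 146 ✓

i = 8, j = 3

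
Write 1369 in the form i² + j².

We need to find integers i, j > 0 such that i² + j² = 1369.
Trying i = 12: j² = 1369 - 12² = 1369 - 144 = 1225
j = 35
Check: 12² + 35² = 144 + 1225 = 1369 ✓

1369 = 12² + 35²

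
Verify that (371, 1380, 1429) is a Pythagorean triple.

Compute a² + b² = 371² + 1380² = 137641 + 1904400 = 2042041
Compute c² = 1429² = 2042041
Since 2042041 = 2042041, confirmed.

Yes, it is a Pythagorean triple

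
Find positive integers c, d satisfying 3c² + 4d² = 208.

Try small values of c and check whether (208 - 3c²)/4 is a perfect square.
c = 8: 3·8² = 192, so 4d² = 208 - 192 = 16, giving d² = 4, d = 2.
Check: 3·8² + 4·2² = 192 + 16 = 208 ✓

c = 8, d = 2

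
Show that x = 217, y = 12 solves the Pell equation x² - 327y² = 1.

Compute x² = 217² = 47089
Compute 327y² = 327·12² = 327·144 = 47088
x² - 327y² = 47089 - 47088 = 1
Since this equals 1, (217, 12) is a solution.

Yes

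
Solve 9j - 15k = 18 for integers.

Step 1: Check solvability.
gcd(9, 15) = 3
Since 3 divides 18, solutions exist.

Step 2: Apply extended Euclidean algorithm to find gcd.
We find integers such that 9*x0 + 15*y0 = 3

Step 3: Scale the particular solution.
Multiply by 18/3 = 6:
j = 12, k = 6

Step 4: Verify.
9*(12) - 15*(6) = 18 = 18 ✓

j = 12, k = 6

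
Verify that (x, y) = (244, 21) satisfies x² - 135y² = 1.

Compute x² = 244² = 59536
Compute 135y² = 135·21² = 135·441 = 59535
x² - 135y² = 59536 - 59535 = 1
Since this equals 1, (244, 21) is a solution.

Yes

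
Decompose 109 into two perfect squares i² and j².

We need to find integers i, j > 0 such that i² + j² = 109.
Trying i = 3: j² = 109 - 3² = 109 - 9 = 100
j = 10
Check: 3² + 10² = 9 + 100 = 109 ✓

109 = 3² + 10²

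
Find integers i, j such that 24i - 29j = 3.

Step 1: Check solvability.
gcd(24, 29) = 1
Since 1 divides 3, solutions exist.

Step 2: Apply extended Euclidean algorithm to find gcd.
We find integers such that 24*x0 + 29*y0 = 1

Step 3: Scale the particular solution.
Multiply by 3/1 = 3:
i = -18, j = -15

Step 4: Verify.
24*(-18) - 29*(-15) = 3 = 3 ✓

i = -18, j = -15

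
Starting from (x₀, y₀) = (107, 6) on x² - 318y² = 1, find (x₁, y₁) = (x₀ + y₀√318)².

Solutions to x² - Dy² = 1 are generated by powers of (x₀ + y₀√D).
The next solution satisfies x₁ + y₁√318 = (x₀ + y₀√318)², giving:
x₁ = x₀² + 318y₀² = 107² + 318·6² = 11449 + 11448 = 22897
y₁ = 2x₀y₀ = 2·107·6 = 1284

Verify: 22897² - 318·1284² = 524272609 - 524272608 = 1 ✓

x = 22897, y = 1284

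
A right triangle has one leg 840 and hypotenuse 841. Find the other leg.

a² = c² - b² = 707281 - 705600 = 1681
a = 41

41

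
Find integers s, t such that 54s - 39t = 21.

Step 1: Check solvability.
gcd(54, 39) = 3
Since 3 divides 21, solutions exist.

Step 2: Apply extended Euclidean algorithm to find gcd.
We find integers such that 54*x0 + 39*y0 = 3

Step 3: Scale the particular solution.
Multiply by 21/3 = 7:
s = -35, t = -49

Step 4: Verify.
54*(-35) - 39*(-49) = 21 = 21 ✓

s = -35, t = -49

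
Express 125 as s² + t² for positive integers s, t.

We need to find integers s, t > 0 such that s² + t² = 125.
Trying s = 2: t² = 125 - 2² = 125 - 4 = 121
t = 11
Check: 2² + 11² = 4 + 121 = 125 ✓

125 = 2² + 11²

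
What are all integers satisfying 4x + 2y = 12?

Step 1: Compute gcd(4, 2) = 2.
Since 2 divides 12, solutions exist.

Step 2: Find a particular solution using extended Euclidean algorithm.
We get x₀ = 0, y₀ = 6.
Check: 4*0 + 2*6 = 12 = 12 ✓

Step 3: Write the general solution.
x = 0 + (2/2)t = 0 + 1t
y = 6 - (4/2)t = 6 - 2t
for any integer t.

x = 0 + 1t, y = 6 - 2t for integer t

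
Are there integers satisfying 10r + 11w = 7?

Step 1: Compute gcd(10, 11).
gcd(10, 11) = 1

Step 2: Check divisibility.
Does 1 divide 7? 7 = 1 x 7, so yes.

By the theorem on linear Diophantine equations, 10r + 11w = 7 has integer solutions if and only if gcd(10, 11) divides 7. Since 1 | 7, solutions exist.

Yes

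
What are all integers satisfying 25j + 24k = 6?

Step 1: Compute gcd(25, 24) = 1.
Since 1 divides 6, solutions exist.

Step 2: Find a particular solution using extended Euclidean algorithm.
We get j₀ = 6, k₀ = -6.
Check: 25*6 + 24*-6 = 6 = 6 ✓

Step 3: Write the general solution.
j = 6 + (24/1)t = 6 + 24t
k = -6 - (25/1)t = -6 - 25t
for any integer t.

j = 6 + 24t, k = -6 - 25t for integer t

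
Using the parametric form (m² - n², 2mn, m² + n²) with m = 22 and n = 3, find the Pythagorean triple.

a = m² - n² = 22² - 3² = 484 - 9 = 475
b = 2mn = 2·22·3 = 132
c = m² + n² = 484 + 9 = 493
Verify: 475² + 132² = 225625 + 17424 = 243049 = 493² ✓

(475, 132, 493)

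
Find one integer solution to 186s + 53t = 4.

Step 1: Check solvability.
gcd(186, 53) = 1
Since 1 divides 4, solutions exist.

Step 2: Apply extended Euclidean algorithm to find gcd.
We find integers such that 186*x0 + 53*y0 = 1

Step 3: Scale the particular solution.
Multiply by 4/1 = 4:
s = 8, t = -28

Step 4: Verify.
186*(8) + 53*(-28) = 4 = 4 ✓

s = 8, t = -28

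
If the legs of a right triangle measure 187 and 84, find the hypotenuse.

c² = a² + b² = 187² + 84² = 34969 + 7056 = 42025
c = 205

205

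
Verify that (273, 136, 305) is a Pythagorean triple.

Compute a² + b² = 273² + 136² = 74529 + 18496 = 93025
Compute c² = 305² = 93025
Since 93025 = 93025, confirmed.

Yes, it is a Pythagorean triple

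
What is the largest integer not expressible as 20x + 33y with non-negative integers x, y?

For two coprime denominations a and b, the Frobenius number (largest value not representable as a non-negative combination) is ab - a - b.
Here gcd(20, 33) = 1, so they are coprime.
F(20, 33) = 20·33 - 20 - 33 = 660 - 53 = 607

607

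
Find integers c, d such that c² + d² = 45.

We need to find integers c, d > 0 such that c² + d² = 45.
Trying c = 3: d² = 45 - 3² = 45 - 9 = 36
d = 6
Check: 3² + 6² = 9 + 36 = 45 ✓

45 = 3² + 6²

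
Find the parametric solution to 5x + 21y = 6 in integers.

Step 1: Compute gcd(5, 21) = 1.
Since 1 divides 6, solutions exist.

Step 2: Find a particular solution using extended Euclidean algorithm.
We get x₀ = -24, y₀ = 6.
Check: 5*-24 + 21*6 = 6 = 6 ✓

Step 3: Write the general solution.
x = -24 + (21/1)t = -24 + 21t
y = 6 - (5/1)t = 6 - 5t
for any integer t.

x = -24 + 21t, y = 6 - 5t for integer t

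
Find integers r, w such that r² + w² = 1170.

We need to find integers r, w > 0 such that r² + w² = 1170.
Trying r = 9: w² = 1170 - 9² = 1170 - 81 = 1089
w = 33
Check: 9² + 33² = 81 + 1089 = 1170 ✓

1170 = 9² + 33²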